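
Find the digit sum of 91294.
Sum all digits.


9 + 1 + 2 + 9 + 4 = 25


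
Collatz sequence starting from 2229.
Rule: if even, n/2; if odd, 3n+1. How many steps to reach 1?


2229 → 6688 → 3344 → 1672 → 836 → 418 → 209 → 628 → 314 → 157 → 472 → 236 → 118 → 59 → 178 → 89 → 268 → 134 → 67 → 202 → 101 → 304 → 152 → 76 → 38 → 19 → 58 → 29 → 88 → 44 → 22 → 11 → 34 → 17 → 52 → 26 → 13 → 40 → 20 → 10 → 5 → 16 → 8 → 4 → 2 → 1
Total steps = 45

45 steps


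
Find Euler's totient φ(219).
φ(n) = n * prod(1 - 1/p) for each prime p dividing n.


219 = 3 × 73
Prime factors: 3, 73
φ(219) = 219 × (1-1/3) × (1-1/73)
= 219 × 2/3 × 72/73 = 144

φ(219) = 144


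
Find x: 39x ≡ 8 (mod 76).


GCD(39, 76) = 1, unique solution
a^(-1) mod 76 = 39
x = 39 * 8 mod 76 = 8

x ≡ 8 (mod 76)


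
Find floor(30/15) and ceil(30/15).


30/15 = 2.0000
floor = 2
ceil = 2

floor = 2, ceil = 2


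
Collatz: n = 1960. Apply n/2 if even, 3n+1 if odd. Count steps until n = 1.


1960 → 980 → 490 → 245 → 736 → 368 → 184 → 92 → 46 → 23 → 70 → 35 → 106 → 53 → 160 → 80 → 40 → 20 → 10 → 5 → 16 → 8 → 4 → 2 → 1
Total steps = 24

24 steps


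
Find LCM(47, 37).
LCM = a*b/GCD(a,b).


GCD(47, 37) = 1
LCM = 47*37/1 = 1739/1 = 1739

LCM = 1739


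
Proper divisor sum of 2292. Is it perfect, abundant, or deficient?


Proper divisors: 1, 2, 3, 4, 6, 12, 191, 382, 573, 764, 1146
Sum = 1 + 2 + 3 + 4 + 6 + 12 + 191 + 382 + 573 + 764 + 1146 = 3084
3084 > 2292 → abundant

s(2292) = 3084 (abundant)


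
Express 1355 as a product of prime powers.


1355 / 5 = 271
271 / 271 = 1
1355 = 5 × 271


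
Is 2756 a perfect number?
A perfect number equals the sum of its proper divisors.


Proper divisors of 2756: 1, 2, 4, 13, 26, 52, 53, 106, 212, 689, 1378
Sum = 1 + 2 + 4 + 13 + 26 + 52 + 53 + 106 + 212 + 689 + 1378 = 2536

No, 2756 is not perfect (2536 ≠ 2756)


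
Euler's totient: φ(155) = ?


155 = 5 × 31
Prime factors: 5, 31
φ(155) = 155 × (1-1/5) × (1-1/31)
= 155 × 4/5 × 30/31 = 120

φ(155) = 120


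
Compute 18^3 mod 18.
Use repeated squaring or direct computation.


18^1 mod 18 = 0
18^2 mod 18 = 0
18^3 mod 18 = 0


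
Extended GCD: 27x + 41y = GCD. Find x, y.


Tabular extended Euclidean (each row: r = 27*s + 41*t):
r=27, s=1, t=0
r=41, s=0, t=1
q=0: r=27, s=1, t=0   [27*(1) + 41*(0) = 27]
q=1: r=14, s=-1, t=1   [27*(-1) + 41*(1) = 14]
q=1: r=13, s=2, t=-1   [27*(2) + 41*(-1) = 13]
q=1: r=1, s=-3, t=2   [27*(-3) + 41*(2) = 1]
q=13: r=0, s=41, t=-27   [27*(41) + 41*(-27) = 0]
GCD = 1; from the row with r=1: x=-3, y=2
Check: 27*(-3) + 41*(2) = -81 + 82 = 1

GCD = 1, x = -3, y = 2


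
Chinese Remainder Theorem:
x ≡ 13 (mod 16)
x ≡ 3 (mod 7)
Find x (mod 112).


M = 16*7 = 112
M1 = M/16 = 7, M2 = M/7 = 16
M1^(-1) mod 16 = 7, M2^(-1) mod 7 = 4
x = 13*7*7 + 3*16*4 = 829
829 mod 112 = 45
Check: 45 mod 16 = 13 ✓, 45 mod 7 = 3 ✓

x ≡ 45 (mod 112)


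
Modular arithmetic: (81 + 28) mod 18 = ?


81 + 28 = 109
109 mod 18 = 1


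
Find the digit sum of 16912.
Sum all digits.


1 + 6 + 9 + 1 + 2 = 19


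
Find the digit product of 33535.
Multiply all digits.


3 × 3 × 5 × 3 × 5 = 675


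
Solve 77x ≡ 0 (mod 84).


GCD(77, 84) = 7 divides 0
Divide: 11x ≡ 0 (mod 12)
x ≡ 0 (mod 12)


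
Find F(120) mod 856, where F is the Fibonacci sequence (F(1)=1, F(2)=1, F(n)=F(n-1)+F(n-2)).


F(k) mod 856 for k=1..120:
1, 1, 2, 3, 5, 8, 13, 21, 34, 55, 89, 144, 233, 377, 610, 131, 741, 16, 757, 773, 674, 591, 409, 144, 553, 697, 394, 235, 629, 8, 637, 645, 426, 215, 641, 0, 641, 641, 426, 211, 637, 848, 629, 621, 394, 159, 553, 712, 409, 265, 674, 83, 757, 840, 741, 725, 610, 479, 233, 712, 89, 801, 34, 835, 13, 848, 5, 853, 2, 855, 1, 0, 1, 1, 2, 3, 5, 8, 13, 21, 34, 55, 89, 144, 233, 377, 610, 131, 741, 16, 757, 773, 674, 591, 409, 144, 553, 697, 394, 235, 629, 8, 637, 645, 426, 215, 641, 0, 641, 641, 426, 211, 637, 848, 629, 621, 394, 159, 553, 712
F(120) mod 856 = 712


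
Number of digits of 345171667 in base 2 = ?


345171667 in base 2 = 10100100100101110011011010011
Number of digits = 29

29 digits (base 2)


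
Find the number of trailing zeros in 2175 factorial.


floor(2175/5) = 435
floor(2175/25) = 87
floor(2175/125) = 17
floor(2175/625) = 3
Total = 542

542 trailing zeros


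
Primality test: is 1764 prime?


1764 / 2 = 882 (exact division)
1764 is NOT prime.

No, 1764 is not prime


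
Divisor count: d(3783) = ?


3783 = 3^1 × 13^1 × 97^1
d(3783) = (1+1) × (1+1) × (1+1) = 8

8 divisors


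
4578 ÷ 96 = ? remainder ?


4578 = 96 * 47 + 66
Check: 4512 + 66 = 4578

q = 47, r = 66


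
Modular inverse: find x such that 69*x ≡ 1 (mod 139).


Use the extended Euclidean algorithm on (139, 69); each row r = 139*s + 69*t:
r=139, s=1, t=0
r=69, s=0, t=1
q=2: r=1, s=1, t=-2   [139*(1) + 69*(-2) = 1]
q=69: r=0, s=-69, t=139   [139*(-69) + 69*(139) = 0]
GCD = 1 with t = -2, so 69*(-2) ≡ 1 (mod 139)
Inverse = -2 mod 139 = 137
Check: 69 * 137 = 9453 ≡ 1 (mod 139)

69^(-1) ≡ 137 (mod 139)


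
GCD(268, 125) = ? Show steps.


268 = 2 * 125 + 18
125 = 6 * 18 + 17
18 = 1 * 17 + 1
17 = 17 * 1 + 0
GCD = 1


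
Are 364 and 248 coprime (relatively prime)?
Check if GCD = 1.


Euclidean algorithm:
364 = 1 * 248 + 116
248 = 2 * 116 + 16
116 = 7 * 16 + 4
16 = 4 * 4 + 0
GCD(364, 248) = 4

No, not coprime (GCD = 4)


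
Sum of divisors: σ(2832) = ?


Divisors of 2832: 1, 2, 3, 4, 6, 8, 12, 16, 24, 48, 59, 118, 177, 236, 354, 472, 708, 944, 1416, 2832
Sum = 1 + 2 + 3 + 4 + 6 + 8 + 12 + 16 + 24 + 48 + 59 + 118 + 177 + 236 + 354 + 472 + 708 + 944 + 1416 + 2832 = 7440

σ(2832) = 7440


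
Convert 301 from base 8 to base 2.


301 (base 8) = 193 (decimal)
193 (decimal) = 11000001 (base 2)


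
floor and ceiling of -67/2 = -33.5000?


-67/2 = -33.5000
floor = -34
ceil = -33

floor = -34, ceil = -33


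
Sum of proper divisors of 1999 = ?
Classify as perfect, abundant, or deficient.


Proper divisors: 1
Sum = 1 = 1
1 < 1999 → deficient

s(1999) = 1 (deficient)


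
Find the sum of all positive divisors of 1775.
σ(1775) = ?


Divisors of 1775: 1, 5, 25, 71, 355, 1775
Sum = 1 + 5 + 25 + 71 + 355 + 1775 = 2232

σ(1775) = 2232


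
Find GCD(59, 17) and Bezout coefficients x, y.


Tabular extended Euclidean (each row: r = 59*s + 17*t):
r=59, s=1, t=0
r=17, s=0, t=1
q=3: r=8, s=1, t=-3   [59*(1) + 17*(-3) = 8]
q=2: r=1, s=-2, t=7   [59*(-2) + 17*(7) = 1]
q=8: r=0, s=17, t=-59   [59*(17) + 17*(-59) = 0]
GCD = 1; from the row with r=1: x=-2, y=7
Check: 59*(-2) + 17*(7) = -118 + 119 = 1

GCD = 1, x = -2, y = 7


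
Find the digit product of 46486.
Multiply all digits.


4 × 6 × 4 × 8 × 6 = 4608


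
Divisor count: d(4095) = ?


4095 = 3^2 × 5^1 × 7^1 × 13^1
d(4095) = (2+1) × (1+1) × (1+1) × (1+1) = 24

24 divisors


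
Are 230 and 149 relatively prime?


Euclidean algorithm:
230 = 1 * 149 + 81
149 = 1 * 81 + 68
81 = 1 * 68 + 13
68 = 5 * 13 + 3
13 = 4 * 3 + 1
3 = 3 * 1 + 0
GCD(230, 149) = 1

Yes, coprime (GCD = 1)


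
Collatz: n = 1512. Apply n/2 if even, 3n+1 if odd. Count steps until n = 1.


1512 → 756 → 378 → 189 → 568 → 284 → 142 → 71 → 214 → 107 → 322 → 161 → 484 → 242 → 121 → 364 → 182 → 91 → 274 → 137 → 412 → 206 → 103 → 310 → 155 → 466 → 233 → 700 → 350 → 175 → 526 → 263 → 790 → 395 → 1186 → 593 → 1780 → 890 → 445 → 1336 → 668 → 334 → 167 → 502 → 251 → 754 → 377 → 1132 → 566 → 283 → 850 → 425 → 1276 → 638 → 319 → 958 → 479 → 1438 → 719 → 2158 → 1079 → 3238 → 1619 → 4858 → 2429 → 7288 → 3644 → 1822 → 911 → 2734 → 1367 → 4102 → 2051 → 6154 → 3077 → 9232 → 4616 → 2308 → 1154 → 577 → 1732 → 866 → 433 → 1300 → 650 → 325 → 976 → 488 → 244 → 122 → 61 → 184 → 92 → 46 → 23 → 70 → 35 → 106 → 53 → 160 → 80 → 40 → 20 → 10 → 5 → 16 → 8 → 4 → 2 → 1
Total steps = 109

109 steps


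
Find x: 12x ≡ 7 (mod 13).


GCD(12, 13) = 1, unique solution
a^(-1) mod 13 = 12
x = 12 * 7 mod 13 = 6

x ≡ 6 (mod 13)


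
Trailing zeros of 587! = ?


floor(587/5) = 117
floor(587/25) = 23
floor(587/125) = 4
Total = 144

144 trailing zeros


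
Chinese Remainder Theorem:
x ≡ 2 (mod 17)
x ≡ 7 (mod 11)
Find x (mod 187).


M = 17*11 = 187
M1 = M/17 = 11, M2 = M/11 = 17
M1^(-1) mod 17 = 14, M2^(-1) mod 11 = 2
x = 2*11*14 + 7*17*2 = 546
546 mod 187 = 172
Check: 172 mod 17 = 2 ✓, 172 mod 11 = 7 ✓

x ≡ 172 (mod 187)


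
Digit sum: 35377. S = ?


3 + 5 + 3 + 7 + 7 = 25


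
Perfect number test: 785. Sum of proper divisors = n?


Proper divisors of 785: 1, 5, 157
Sum = 1 + 5 + 157 = 163

No, 785 is not perfect (163 ≠ 785)


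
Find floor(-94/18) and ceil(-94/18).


-94/18 = -5.2222
floor = -6
ceil = -5

floor = -6, ceil = -5


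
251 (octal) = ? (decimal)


251 (base 8) = 169 (decimal)
169 (decimal) = 169 (base 10)


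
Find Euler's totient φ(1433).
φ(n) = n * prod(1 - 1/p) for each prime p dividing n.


1433 = 1433
Prime factors: 1433
φ(1433) = 1433 × (1-1/1433)
= 1433 × 1432/1433 = 1432

φ(1433) = 1432


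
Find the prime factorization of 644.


644 / 2 = 322
322 / 2 = 161
161 / 7 = 23
23 / 23 = 1
644 = 2^2 × 7 × 23


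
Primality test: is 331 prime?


Check divisors up to sqrt(331) = 18.1934
No divisors found.
331 is prime.

Yes, 331 is prime


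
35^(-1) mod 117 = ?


Use the extended Euclidean algorithm on (117, 35); each row r = 117*s + 35*t:
r=117, s=1, t=0
r=35, s=0, t=1
q=3: r=12, s=1, t=-3   [117*(1) + 35*(-3) = 12]
q=2: r=11, s=-2, t=7   [117*(-2) + 35*(7) = 11]
q=1: r=1, s=3, t=-10   [117*(3) + 35*(-10) = 1]
q=11: r=0, s=-35, t=117   [117*(-35) + 35*(117) = 0]
GCD = 1 with t = -10, so 35*(-10) ≡ 1 (mod 117)
Inverse = -10 mod 117 = 107
Check: 35 * 107 = 3745 ≡ 1 (mod 117)

35^(-1) ≡ 107 (mod 117)


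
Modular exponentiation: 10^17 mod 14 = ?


10^1 mod 14 = 10
10^2 mod 14 = 2
10^3 mod 14 = 6
10^4 mod 14 = 4
10^5 mod 14 = 12
10^6 mod 14 = 8
10^7 mod 14 = 10
10^8 mod 14 = 2
10^9 mod 14 = 6
10^10 mod 14 = 4
10^11 mod 14 = 12
10^12 mod 14 = 8
10^13 mod 14 = 10
10^14 mod 14 = 2
10^15 mod 14 = 6
10^16 mod 14 = 4
10^17 mod 14 = 12


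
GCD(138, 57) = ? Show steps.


138 = 2 * 57 + 24
57 = 2 * 24 + 9
24 = 2 * 9 + 6
9 = 1 * 6 + 3
6 = 2 * 3 + 0
GCD = 3


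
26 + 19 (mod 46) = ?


26 + 19 = 45
45 mod 46 = 45


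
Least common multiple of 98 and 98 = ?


GCD(98, 98) = 98
LCM = 98*98/98 = 9604/98 = 98

LCM = 98


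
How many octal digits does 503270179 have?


503270179 in base 8 = 3577645443
Number of digits = 10

10 digits (base 8)


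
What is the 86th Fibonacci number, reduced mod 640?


F(k) mod 640 for k=1..86:
1, 1, 2, 3, 5, 8, 13, 21, 34, 55, 89, 144, 233, 377, 610, 347, 317, 24, 341, 365, 66, 431, 497, 288, 145, 433, 578, 371, 309, 40, 349, 389, 98, 487, 585, 432, 377, 169, 546, 75, 621, 56, 37, 93, 130, 223, 353, 576, 289, 225, 514, 99, 613, 72, 45, 117, 162, 279, 441, 80, 521, 601, 482, 443, 285, 88, 373, 461, 194, 15, 209, 224, 433, 17, 450, 467, 277, 104, 381, 485, 226, 71, 297, 368, 25, 393
F(86) mod 640 = 393


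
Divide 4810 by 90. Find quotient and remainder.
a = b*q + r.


4810 = 90 * 53 + 40
Check: 4770 + 40 = 4810

q = 53, r = 40


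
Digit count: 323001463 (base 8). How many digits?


323001463 in base 8 = 2320116167
Number of digits = 10

10 digits (base 8)


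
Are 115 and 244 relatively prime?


Euclidean algorithm:
244 = 2 * 115 + 14
115 = 8 * 14 + 3
14 = 4 * 3 + 2
3 = 1 * 2 + 1
2 = 2 * 1 + 0
GCD(115, 244) = 1

Yes, coprime (GCD = 1)


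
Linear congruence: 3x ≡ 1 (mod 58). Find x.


GCD(3, 58) = 1, unique solution
a^(-1) mod 58 = 39
x = 39 * 1 mod 58 = 39

x ≡ 39 (mod 58)


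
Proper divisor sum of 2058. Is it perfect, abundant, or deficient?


Proper divisors: 1, 2, 3, 6, 7, 14, 21, 42, 49, 98, 147, 294, 343, 686, 1029
Sum = 1 + 2 + 3 + 6 + 7 + 14 + 21 + 42 + 49 + 98 + 147 + 294 + 343 + 686 + 1029 = 2742
2742 > 2058 → abundant

s(2058) = 2742 (abundant)


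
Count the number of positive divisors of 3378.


3378 = 2^1 × 3^1 × 563^1
d(3378) = (1+1) × (1+1) × (1+1) = 8

8 divisors


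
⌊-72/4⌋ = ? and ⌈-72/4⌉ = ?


-72/4 = -18.0000
floor = -18
ceil = -18

floor = -18, ceil = -18


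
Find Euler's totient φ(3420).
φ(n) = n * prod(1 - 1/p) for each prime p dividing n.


3420 = 2^2 × 3^2 × 5 × 19
Prime factors: 2, 3, 5, 19
φ(3420) = 3420 × (1-1/2) × (1-1/3) × (1-1/5) × (1-1/19)
= 3420 × 1/2 × 2/3 × 4/5 × 18/19 = 864

φ(3420) = 864


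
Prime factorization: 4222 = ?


4222 / 2 = 2111
2111 / 2111 = 1
4222 = 2 × 2111


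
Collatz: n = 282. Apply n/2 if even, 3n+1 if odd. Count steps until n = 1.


282 → 141 → 424 → 212 → 106 → 53 → 160 → 80 → 40 → 20 → 10 → 5 → 16 → 8 → 4 → 2 → 1
Total steps = 16

16 steps


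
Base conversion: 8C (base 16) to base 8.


8C (base 16) = 140 (decimal)
140 (decimal) = 214 (base 8)


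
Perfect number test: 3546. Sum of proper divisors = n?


Proper divisors of 3546: 1, 2, 3, 6, 9, 18, 197, 394, 591, 1182, 1773
Sum = 1 + 2 + 3 + 6 + 9 + 18 + 197 + 394 + 591 + 1182 + 1773 = 4176

No, 3546 is not perfect (4176 ≠ 3546)


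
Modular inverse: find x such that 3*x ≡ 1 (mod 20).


Use the extended Euclidean algorithm on (20, 3); each row r = 20*s + 3*t:
r=20, s=1, t=0
r=3, s=0, t=1
q=6: r=2, s=1, t=-6   [20*(1) + 3*(-6) = 2]
q=1: r=1, s=-1, t=7   [20*(-1) + 3*(7) = 1]
q=2: r=0, s=3, t=-20   [20*(3) + 3*(-20) = 0]
GCD = 1 with t = 7, so 3*(7) ≡ 1 (mod 20)
Inverse = 7 mod 20 = 7
Check: 3 * 7 = 21 ≡ 1 (mod 20)

3^(-1) ≡ 7 (mod 20)


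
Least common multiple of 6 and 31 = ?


GCD(6, 31) = 1
LCM = 6*31/1 = 186/1 = 186

LCM = 186


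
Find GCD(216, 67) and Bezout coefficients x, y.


Tabular extended Euclidean (each row: r = 216*s + 67*t):
r=216, s=1, t=0
r=67, s=0, t=1
q=3: r=15, s=1, t=-3   [216*(1) + 67*(-3) = 15]
q=4: r=7, s=-4, t=13   [216*(-4) + 67*(13) = 7]
q=2: r=1, s=9, t=-29   [216*(9) + 67*(-29) = 1]
q=7: r=0, s=-67, t=216   [216*(-67) + 67*(216) = 0]
GCD = 1; from the row with r=1: x=9, y=-29
Check: 216*(9) + 67*(-29) = 1944 - 1943 = 1

GCD = 1, x = 9, y = -29


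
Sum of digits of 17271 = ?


1 + 7 + 2 + 7 + 1 = 18


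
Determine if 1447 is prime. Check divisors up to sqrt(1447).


Check divisors up to sqrt(1447) = 38.0395
No divisors found.
1447 is prime.

Yes, 1447 is prime


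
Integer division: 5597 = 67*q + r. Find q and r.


5597 = 67 * 83 + 36
Check: 5561 + 36 = 5597

q = 83, r = 36


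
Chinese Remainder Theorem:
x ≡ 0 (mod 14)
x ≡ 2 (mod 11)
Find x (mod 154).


M = 14*11 = 154
M1 = M/14 = 11, M2 = M/11 = 14
M1^(-1) mod 14 = 9, M2^(-1) mod 11 = 4
x = 0*11*9 + 2*14*4 = 112
112 mod 154 = 112
Check: 112 mod 14 = 0 ✓, 112 mod 11 = 2 ✓

x ≡ 112 (mod 154)


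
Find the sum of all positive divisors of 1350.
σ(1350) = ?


Divisors of 1350: 1, 2, 3, 5, 6, 9, 10, 15, 18, 25, 27, 30, 45, 50, 54, 75, 90, 135, 150, 225, 270, 450, 675, 1350
Sum = 1 + 2 + 3 + 5 + 6 + 9 + 10 + 15 + 18 + 25 + 27 + 30 + 45 + 50 + 54 + 75 + 90 + 135 + 150 + 225 + 270 + 450 + 675 + 1350 = 3720

σ(1350) = 3720


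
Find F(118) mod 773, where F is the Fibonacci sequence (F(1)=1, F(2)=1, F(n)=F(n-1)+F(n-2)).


F(k) mod 773 for k=1..118:
1, 1, 2, 3, 5, 8, 13, 21, 34, 55, 89, 144, 233, 377, 610, 214, 51, 265, 316, 581, 124, 705, 56, 761, 44, 32, 76, 108, 184, 292, 476, 768, 471, 466, 164, 630, 21, 651, 672, 550, 449, 226, 675, 128, 30, 158, 188, 346, 534, 107, 641, 748, 616, 591, 434, 252, 686, 165, 78, 243, 321, 564, 112, 676, 15, 691, 706, 624, 557, 408, 192, 600, 19, 619, 638, 484, 349, 60, 409, 469, 105, 574, 679, 480, 386, 93, 479, 572, 278, 77, 355, 432, 14, 446, 460, 133, 593, 726, 546, 499, 272, 771, 270, 268, 538, 33, 571, 604, 402, 233, 635, 95, 730, 52, 9, 61, 70, 131
F(118) mod 773 = 131


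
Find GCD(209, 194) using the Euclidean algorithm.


209 = 1 * 194 + 15
194 = 12 * 15 + 14
15 = 1 * 14 + 1
14 = 14 * 1 + 0
GCD = 1


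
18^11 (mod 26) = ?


18^1 mod 26 = 18
18^2 mod 26 = 12
18^3 mod 26 = 8
18^4 mod 26 = 14
18^5 mod 26 = 18
18^6 mod 26 = 12
18^7 mod 26 = 8
18^8 mod 26 = 14
18^9 mod 26 = 18
18^10 mod 26 = 12
18^11 mod 26 = 8


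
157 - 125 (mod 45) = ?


157 - 125 = 32
32 mod 45 = 32


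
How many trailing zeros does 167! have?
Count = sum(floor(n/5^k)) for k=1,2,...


floor(167/5) = 33
floor(167/25) = 6
floor(167/125) = 1
Total = 40

40 trailing zeros


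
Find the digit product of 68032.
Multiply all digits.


6 × 8 × 0 × 3 × 2 = 0


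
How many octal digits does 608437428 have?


608437428 in base 8 = 4421002264
Number of digits = 10

10 digits (base 8)


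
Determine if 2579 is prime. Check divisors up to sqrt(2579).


Check divisors up to sqrt(2579) = 50.7839
No divisors found.
2579 is prime.

Yes, 2579 is prime


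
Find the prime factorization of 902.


902 / 2 = 451
451 / 11 = 41
41 / 41 = 1
902 = 2 × 11 × 41


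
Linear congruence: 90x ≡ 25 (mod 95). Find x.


GCD(90, 95) = 5 divides 25
Divide: 18x ≡ 5 (mod 19)
x ≡ 14 (mod 19)


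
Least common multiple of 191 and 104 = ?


GCD(191, 104) = 1
LCM = 191*104/1 = 19864/1 = 19864

LCM = 19864


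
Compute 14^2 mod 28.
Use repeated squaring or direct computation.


14^1 mod 28 = 14
14^2 mod 28 = 0


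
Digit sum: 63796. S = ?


6 + 3 + 7 + 9 + 6 = 31


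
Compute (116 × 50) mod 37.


116 × 50 = 5800
5800 mod 37 = 28


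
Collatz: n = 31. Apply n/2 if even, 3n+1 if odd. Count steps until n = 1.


31 → 94 → 47 → 142 → 71 → 214 → 107 → 322 → 161 → 484 → 242 → 121 → 364 → 182 → 91 → 274 → 137 → 412 → 206 → 103 → 310 → 155 → 466 → 233 → 700 → 350 → 175 → 526 → 263 → 790 → 395 → 1186 → 593 → 1780 → 890 → 445 → 1336 → 668 → 334 → 167 → 502 → 251 → 754 → 377 → 1132 → 566 → 283 → 850 → 425 → 1276 → 638 → 319 → 958 → 479 → 1438 → 719 → 2158 → 1079 → 3238 → 1619 → 4858 → 2429 → 7288 → 3644 → 1822 → 911 → 2734 → 1367 → 4102 → 2051 → 6154 → 3077 → 9232 → 4616 → 2308 → 1154 → 577 → 1732 → 866 → 433 → 1300 → 650 → 325 → 976 → 488 → 244 → 122 → 61 → 184 → 92 → 46 → 23 → 70 → 35 → 106 → 53 → 160 → 80 → 40 → 20 → 10 → 5 → 16 → 8 → 4 → 2 → 1
Total steps = 106

106 steps


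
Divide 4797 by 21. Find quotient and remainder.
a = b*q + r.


4797 = 21 * 228 + 9
Check: 4788 + 9 = 4797

q = 228, r = 9


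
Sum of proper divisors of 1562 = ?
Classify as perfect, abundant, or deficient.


Proper divisors: 1, 2, 11, 22, 71, 142, 781
Sum = 1 + 2 + 11 + 22 + 71 + 142 + 781 = 1030
1030 < 1562 → deficient

s(1562) = 1030 (deficient)


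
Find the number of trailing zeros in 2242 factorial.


floor(2242/5) = 448
floor(2242/25) = 89
floor(2242/125) = 17
floor(2242/625) = 3
Total = 557

557 trailing zeros


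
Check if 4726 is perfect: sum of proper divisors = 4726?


Proper divisors of 4726: 1, 2, 17, 34, 139, 278, 2363
Sum = 1 + 2 + 17 + 34 + 139 + 278 + 2363 = 2834

No, 4726 is not perfect (2834 ≠ 4726)


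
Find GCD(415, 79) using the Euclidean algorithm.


415 = 5 * 79 + 20
79 = 3 * 20 + 19
20 = 1 * 19 + 1
19 = 19 * 1 + 0
GCD = 1


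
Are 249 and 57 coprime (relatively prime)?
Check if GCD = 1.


Euclidean algorithm:
249 = 4 * 57 + 21
57 = 2 * 21 + 15
21 = 1 * 15 + 6
15 = 2 * 6 + 3
6 = 2 * 3 + 0
GCD(249, 57) = 3

No, not coprime (GCD = 3)


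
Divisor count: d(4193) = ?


4193 = 7^1 × 599^1
d(4193) = (1+1) × (1+1) = 4

4 divisors


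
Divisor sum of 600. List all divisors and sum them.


Divisors of 600: 1, 2, 3, 4, 5, 6, 8, 10, 12, 15, 20, 24, 25, 30, 40, 50, 60, 75, 100, 120, 150, 200, 300, 600
Sum = 1 + 2 + 3 + 4 + 5 + 6 + 8 + 10 + 12 + 15 + 20 + 24 + 25 + 30 + 40 + 50 + 60 + 75 + 100 + 120 + 150 + 200 + 300 + 600 = 1860

σ(600) = 1860


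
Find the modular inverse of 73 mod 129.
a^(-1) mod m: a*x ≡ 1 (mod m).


Use the extended Euclidean algorithm on (129, 73); each row r = 129*s + 73*t:
r=129, s=1, t=0
r=73, s=0, t=1
q=1: r=56, s=1, t=-1   [129*(1) + 73*(-1) = 56]
q=1: r=17, s=-1, t=2   [129*(-1) + 73*(2) = 17]
q=3: r=5, s=4, t=-7   [129*(4) + 73*(-7) = 5]
q=3: r=2, s=-13, t=23   [129*(-13) + 73*(23) = 2]
q=2: r=1, s=30, t=-53   [129*(30) + 73*(-53) = 1]
q=2: r=0, s=-73, t=129   [129*(-73) + 73*(129) = 0]
GCD = 1 with t = -53, so 73*(-53) ≡ 1 (mod 129)
Inverse = -53 mod 129 = 76
Check: 73 * 76 = 5548 ≡ 1 (mod 129)

73^(-1) ≡ 76 (mod 129)


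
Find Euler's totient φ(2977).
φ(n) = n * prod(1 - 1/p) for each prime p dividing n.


2977 = 13 × 229
Prime factors: 13, 229
φ(2977) = 2977 × (1-1/13) × (1-1/229)
= 2977 × 12/13 × 228/229 = 2736

φ(2977) = 2736


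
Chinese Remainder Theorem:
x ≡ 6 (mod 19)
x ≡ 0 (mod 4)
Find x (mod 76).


M = 19*4 = 76
M1 = M/19 = 4, M2 = M/4 = 19
M1^(-1) mod 19 = 5, M2^(-1) mod 4 = 3
x = 6*4*5 + 0*19*3 = 120
120 mod 76 = 44
Check: 44 mod 19 = 6 ✓, 44 mod 4 = 0 ✓

x ≡ 44 (mod 76)


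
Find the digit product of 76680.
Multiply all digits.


7 × 6 × 6 × 8 × 0 = 0


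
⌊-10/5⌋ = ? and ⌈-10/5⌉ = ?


-10/5 = -2.0000
floor = -2
ceil = -2

floor = -2, ceil = -2


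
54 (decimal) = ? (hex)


54 (base 10) = 54 (decimal)
54 (decimal) = 36 (base 16)


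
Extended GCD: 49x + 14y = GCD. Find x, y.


Tabular extended Euclidean (each row: r = 49*s + 14*t):
r=49, s=1, t=0
r=14, s=0, t=1
q=3: r=7, s=1, t=-3   [49*(1) + 14*(-3) = 7]
q=2: r=0, s=-2, t=7   [49*(-2) + 14*(7) = 0]
GCD = 7; from the row with r=7: x=1, y=-3
Check: 49*(1) + 14*(-3) = 49 - 42 = 7

GCD = 7, x = 1, y = -3


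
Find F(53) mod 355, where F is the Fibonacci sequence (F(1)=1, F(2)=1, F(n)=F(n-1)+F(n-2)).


F(k) mod 355 for k=1..53:
1, 1, 2, 3, 5, 8, 13, 21, 34, 55, 89, 144, 233, 22, 255, 277, 177, 99, 276, 20, 296, 316, 257, 218, 120, 338, 103, 86, 189, 275, 109, 29, 138, 167, 305, 117, 67, 184, 251, 80, 331, 56, 32, 88, 120, 208, 328, 181, 154, 335, 134, 114, 248
F(53) mod 355 = 248


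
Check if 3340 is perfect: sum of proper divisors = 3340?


Proper divisors of 3340: 1, 2, 4, 5, 10, 20, 167, 334, 668, 835, 1670
Sum = 1 + 2 + 4 + 5 + 10 + 20 + 167 + 334 + 668 + 835 + 1670 = 3716

No, 3340 is not perfect (3716 ≠ 3340)


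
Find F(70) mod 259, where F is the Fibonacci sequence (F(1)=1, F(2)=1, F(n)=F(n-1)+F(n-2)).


F(k) mod 259 for k=1..70:
1, 1, 2, 3, 5, 8, 13, 21, 34, 55, 89, 144, 233, 118, 92, 210, 43, 253, 37, 31, 68, 99, 167, 7, 174, 181, 96, 18, 114, 132, 246, 119, 106, 225, 72, 38, 110, 148, 258, 147, 146, 34, 180, 214, 135, 90, 225, 56, 22, 78, 100, 178, 19, 197, 216, 154, 111, 6, 117, 123, 240, 104, 85, 189, 15, 204, 219, 164, 124, 29
F(70) mod 259 = 29


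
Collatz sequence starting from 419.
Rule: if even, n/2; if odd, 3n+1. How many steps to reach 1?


419 → 1258 → 629 → 1888 → 944 → 472 → 236 → 118 → 59 → 178 → 89 → 268 → 134 → 67 → 202 → 101 → 304 → 152 → 76 → 38 → 19 → 58 → 29 → 88 → 44 → 22 → 11 → 34 → 17 → 52 → 26 → 13 → 40 → 20 → 10 → 5 → 16 → 8 → 4 → 2 → 1
Total steps = 40

40 steps


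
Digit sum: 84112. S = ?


8 + 4 + 1 + 1 + 2 = 16


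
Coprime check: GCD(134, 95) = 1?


Euclidean algorithm:
134 = 1 * 95 + 39
95 = 2 * 39 + 17
39 = 2 * 17 + 5
17 = 3 * 5 + 2
5 = 2 * 2 + 1
2 = 2 * 1 + 0
GCD(134, 95) = 1

Yes, coprime (GCD = 1)


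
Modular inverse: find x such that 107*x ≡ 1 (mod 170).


Use the extended Euclidean algorithm on (170, 107); each row r = 170*s + 107*t:
r=170, s=1, t=0
r=107, s=0, t=1
q=1: r=63, s=1, t=-1   [170*(1) + 107*(-1) = 63]
q=1: r=44, s=-1, t=2   [170*(-1) + 107*(2) = 44]
q=1: r=19, s=2, t=-3   [170*(2) + 107*(-3) = 19]
q=2: r=6, s=-5, t=8   [170*(-5) + 107*(8) = 6]
q=3: r=1, s=17, t=-27   [170*(17) + 107*(-27) = 1]
q=6: r=0, s=-107, t=170   [170*(-107) + 107*(170) = 0]
GCD = 1 with t = -27, so 107*(-27) ≡ 1 (mod 170)
Inverse = -27 mod 170 = 143
Check: 107 * 143 = 15301 ≡ 1 (mod 170)

107^(-1) ≡ 143 (mod 170)


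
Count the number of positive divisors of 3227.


3227 = 7^1 × 461^1
d(3227) = (1+1) × (1+1) = 4

4 divisors


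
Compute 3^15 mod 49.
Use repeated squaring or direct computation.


3^1 mod 49 = 3
3^2 mod 49 = 9
3^3 mod 49 = 27
3^4 mod 49 = 32
3^5 mod 49 = 47
3^6 mod 49 = 43
3^7 mod 49 = 31
3^8 mod 49 = 44
3^9 mod 49 = 34
3^10 mod 49 = 4
3^11 mod 49 = 12
3^12 mod 49 = 36
3^13 mod 49 = 10
3^14 mod 49 = 30
3^15 mod 49 = 41


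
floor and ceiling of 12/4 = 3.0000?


12/4 = 3.0000
floor = 3
ceil = 3

floor = 3, ceil = 3


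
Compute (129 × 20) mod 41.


129 × 20 = 2580
2580 mod 41 = 38


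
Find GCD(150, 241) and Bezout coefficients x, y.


Tabular extended Euclidean (each row: r = 150*s + 241*t):
r=150, s=1, t=0
r=241, s=0, t=1
q=0: r=150, s=1, t=0   [150*(1) + 241*(0) = 150]
q=1: r=91, s=-1, t=1   [150*(-1) + 241*(1) = 91]
q=1: r=59, s=2, t=-1   [150*(2) + 241*(-1) = 59]
q=1: r=32, s=-3, t=2   [150*(-3) + 241*(2) = 32]
q=1: r=27, s=5, t=-3   [150*(5) + 241*(-3) = 27]
q=1: r=5, s=-8, t=5   [150*(-8) + 241*(5) = 5]
q=5: r=2, s=45, t=-28   [150*(45) + 241*(-28) = 2]
q=2: r=1, s=-98, t=61   [150*(-98) + 241*(61) = 1]
q=2: r=0, s=241, t=-150   [150*(241) + 241*(-150) = 0]
GCD = 1; from the row with r=1: x=-98, y=61
Check: 150*(-98) + 241*(61) = -14700 + 14701 = 1

GCD = 1, x = -98, y = 61


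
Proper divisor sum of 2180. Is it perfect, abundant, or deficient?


Proper divisors: 1, 2, 4, 5, 10, 20, 109, 218, 436, 545, 1090
Sum = 1 + 2 + 4 + 5 + 10 + 20 + 109 + 218 + 436 + 545 + 1090 = 2440
2440 > 2180 → abundant

s(2180) = 2440 (abundant)


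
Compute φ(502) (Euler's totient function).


502 = 2 × 251
Prime factors: 2, 251
φ(502) = 502 × (1-1/2) × (1-1/251)
= 502 × 1/2 × 250/251 = 250

φ(502) = 250


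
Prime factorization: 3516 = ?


3516 / 2 = 1758
1758 / 2 = 879
879 / 3 = 293
293 / 293 = 1
3516 = 2^2 × 3 × 293


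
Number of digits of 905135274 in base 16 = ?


905135274 in base 16 = 35F344AA
Number of digits = 8

8 digits (base 16)


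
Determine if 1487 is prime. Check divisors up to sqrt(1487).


Check divisors up to sqrt(1487) = 38.5616
No divisors found.
1487 is prime.

Yes, 1487 is prime


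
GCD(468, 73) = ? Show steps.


468 = 6 * 73 + 30
73 = 2 * 30 + 13
30 = 2 * 13 + 4
13 = 3 * 4 + 1
4 = 4 * 1 + 0
GCD = 1


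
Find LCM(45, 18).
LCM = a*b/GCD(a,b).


GCD(45, 18) = 9
LCM = 45*18/9 = 810/9 = 90

LCM = 90


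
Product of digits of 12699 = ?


1 × 2 × 6 × 9 × 9 = 972


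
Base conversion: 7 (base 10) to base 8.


7 (base 10) = 7 (decimal)
7 (decimal) = 7 (base 8)


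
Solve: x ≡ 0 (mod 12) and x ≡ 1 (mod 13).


M = 12*13 = 156
M1 = M/12 = 13, M2 = M/13 = 12
M1^(-1) mod 12 = 1, M2^(-1) mod 13 = 12
x = 0*13*1 + 1*12*12 = 144
144 mod 156 = 144
Check: 144 mod 12 = 0 ✓, 144 mod 13 = 1 ✓

x ≡ 144 (mod 156)


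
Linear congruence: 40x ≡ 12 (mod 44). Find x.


GCD(40, 44) = 4 divides 12
Divide: 10x ≡ 3 (mod 11)
x ≡ 8 (mod 11)


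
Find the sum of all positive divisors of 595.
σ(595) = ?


Divisors of 595: 1, 5, 7, 17, 35, 85, 119, 595
Sum = 1 + 5 + 7 + 17 + 35 + 85 + 119 + 595 = 864

σ(595) = 864


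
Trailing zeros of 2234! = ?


floor(2234/5) = 446
floor(2234/25) = 89
floor(2234/125) = 17
floor(2234/625) = 3
Total = 555

555 trailing zeros


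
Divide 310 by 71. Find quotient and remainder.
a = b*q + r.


310 = 71 * 4 + 26
Check: 284 + 26 = 310

q = 4, r = 26


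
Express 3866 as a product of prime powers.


3866 / 2 = 1933
1933 / 1933 = 1
3866 = 2 × 1933


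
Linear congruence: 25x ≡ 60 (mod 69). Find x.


GCD(25, 69) = 1, unique solution
a^(-1) mod 69 = 58
x = 58 * 60 mod 69 = 30

x ≡ 30 (mod 69)


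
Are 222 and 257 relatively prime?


Euclidean algorithm:
257 = 1 * 222 + 35
222 = 6 * 35 + 12
35 = 2 * 12 + 11
12 = 1 * 11 + 1
11 = 11 * 1 + 0
GCD(222, 257) = 1

Yes, coprime (GCD = 1)


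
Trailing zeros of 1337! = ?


floor(1337/5) = 267
floor(1337/25) = 53
floor(1337/125) = 10
floor(1337/625) = 2
Total = 332

332 trailing zeros


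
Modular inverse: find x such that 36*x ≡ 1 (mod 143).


Use the extended Euclidean algorithm on (143, 36); each row r = 143*s + 36*t:
r=143, s=1, t=0
r=36, s=0, t=1
q=3: r=35, s=1, t=-3   [143*(1) + 36*(-3) = 35]
q=1: r=1, s=-1, t=4   [143*(-1) + 36*(4) = 1]
q=35: r=0, s=36, t=-143   [143*(36) + 36*(-143) = 0]
GCD = 1 with t = 4, so 36*(4) ≡ 1 (mod 143)
Inverse = 4 mod 143 = 4
Check: 36 * 4 = 144 ≡ 1 (mod 143)

36^(-1) ≡ 4 (mod 143)


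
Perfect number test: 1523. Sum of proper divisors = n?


Proper divisors of 1523: 1
Sum = 1 = 1

No, 1523 is not perfect (1 ≠ 1523)


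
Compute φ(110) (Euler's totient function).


110 = 2 × 5 × 11
Prime factors: 2, 5, 11
φ(110) = 110 × (1-1/2) × (1-1/5) × (1-1/11)
= 110 × 1/2 × 4/5 × 10/11 = 40

φ(110) = 40


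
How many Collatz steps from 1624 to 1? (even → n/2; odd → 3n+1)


1624 → 812 → 406 → 203 → 610 → 305 → 916 → 458 → 229 → 688 → 344 → 172 → 86 → 43 → 130 → 65 → 196 → 98 → 49 → 148 → 74 → 37 → 112 → 56 → 28 → 14 → 7 → 22 → 11 → 34 → 17 → 52 → 26 → 13 → 40 → 20 → 10 → 5 → 16 → 8 → 4 → 2 → 1
Total steps = 42

42 steps


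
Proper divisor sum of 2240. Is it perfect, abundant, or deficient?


Proper divisors: 1, 2, 4, 5, 7, 8, 10, 14, 16, 20, 28, 32, 35, 40, 56, 64, 70, 80, 112, 140, 160, 224, 280, 320, 448, 560, 1120
Sum = 1 + 2 + 4 + 5 + 7 + 8 + 10 + 14 + 16 + 20 + 28 + 32 + 35 + 40 + 56 + 64 + 70 + 80 + 112 + 140 + 160 + 224 + 280 + 320 + 448 + 560 + 1120 = 3856
3856 > 2240 → abundant

s(2240) = 3856 (abundant)


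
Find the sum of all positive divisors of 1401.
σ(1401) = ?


Divisors of 1401: 1, 3, 467, 1401
Sum = 1 + 3 + 467 + 1401 = 1872

σ(1401) = 1872


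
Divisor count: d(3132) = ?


3132 = 2^2 × 3^3 × 29^1
d(3132) = (2+1) × (3+1) × (1+1) = 24

24 divisors


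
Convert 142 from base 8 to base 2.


142 (base 8) = 98 (decimal)
98 (decimal) = 1100010 (base 2)


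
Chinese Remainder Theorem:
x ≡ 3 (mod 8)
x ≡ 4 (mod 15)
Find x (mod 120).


M = 8*15 = 120
M1 = M/8 = 15, M2 = M/15 = 8
M1^(-1) mod 8 = 7, M2^(-1) mod 15 = 2
x = 3*15*7 + 4*8*2 = 379
379 mod 120 = 19
Check: 19 mod 8 = 3 ✓, 19 mod 15 = 4 ✓

x ≡ 19 (mod 120)


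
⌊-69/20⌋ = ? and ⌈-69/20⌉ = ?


-69/20 = -3.4500
floor = -4
ceil = -3

floor = -4, ceil = -3


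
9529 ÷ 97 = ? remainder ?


9529 = 97 * 98 + 23
Check: 9506 + 23 = 9529

q = 98, r = 23


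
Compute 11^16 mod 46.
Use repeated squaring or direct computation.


11^1 mod 46 = 11
11^2 mod 46 = 29
11^3 mod 46 = 43
11^4 mod 46 = 13
11^5 mod 46 = 5
11^6 mod 46 = 9
11^7 mod 46 = 7
11^8 mod 46 = 31
11^9 mod 46 = 19
11^10 mod 46 = 25
11^11 mod 46 = 45
11^12 mod 46 = 35
11^13 mod 46 = 17
11^14 mod 46 = 3
11^15 mod 46 = 33
11^16 mod 46 = 41


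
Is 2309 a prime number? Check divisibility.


Check divisors up to sqrt(2309) = 48.0521
No divisors found.
2309 is prime.

Yes, 2309 is prime


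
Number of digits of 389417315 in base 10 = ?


389417315 has 9 digits in base 10
floor(log10(389417315)) + 1 = floor(8.5904) + 1 = 9

9 digits (base 10)


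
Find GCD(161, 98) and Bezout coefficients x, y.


Tabular extended Euclidean (each row: r = 161*s + 98*t):
r=161, s=1, t=0
r=98, s=0, t=1
q=1: r=63, s=1, t=-1   [161*(1) + 98*(-1) = 63]
q=1: r=35, s=-1, t=2   [161*(-1) + 98*(2) = 35]
q=1: r=28, s=2, t=-3   [161*(2) + 98*(-3) = 28]
q=1: r=7, s=-3, t=5   [161*(-3) + 98*(5) = 7]
q=4: r=0, s=14, t=-23   [161*(14) + 98*(-23) = 0]
GCD = 7; from the row with r=7: x=-3, y=5
Check: 161*(-3) + 98*(5) = -483 + 490 = 7

GCD = 7, x = -3, y = 5


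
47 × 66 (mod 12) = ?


47 × 66 = 3102
3102 mod 12 = 6


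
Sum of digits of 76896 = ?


7 + 6 + 8 + 9 + 6 = 36


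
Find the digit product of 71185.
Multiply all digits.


7 × 1 × 1 × 8 × 5 = 280


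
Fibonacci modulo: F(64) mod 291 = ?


F(k) mod 291 for k=1..64:
1, 1, 2, 3, 5, 8, 13, 21, 34, 55, 89, 144, 233, 86, 28, 114, 142, 256, 107, 72, 179, 251, 139, 99, 238, 46, 284, 39, 32, 71, 103, 174, 277, 160, 146, 15, 161, 176, 46, 222, 268, 199, 176, 84, 260, 53, 22, 75, 97, 172, 269, 150, 128, 278, 115, 102, 217, 28, 245, 273, 227, 209, 145, 63
F(64) mod 291 = 63


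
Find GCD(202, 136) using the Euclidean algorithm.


202 = 1 * 136 + 66
136 = 2 * 66 + 4
66 = 16 * 4 + 2
4 = 2 * 2 + 0
GCD = 2


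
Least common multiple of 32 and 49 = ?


GCD(32, 49) = 1
LCM = 32*49/1 = 1568/1 = 1568

LCM = 1568


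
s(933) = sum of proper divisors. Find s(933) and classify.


Proper divisors: 1, 3, 311
Sum = 1 + 3 + 311 = 315
315 < 933 → deficient

s(933) = 315 (deficient)


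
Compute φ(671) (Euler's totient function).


671 = 11 × 61
Prime factors: 11, 61
φ(671) = 671 × (1-1/11) × (1-1/61)
= 671 × 10/11 × 60/61 = 600

φ(671) = 600


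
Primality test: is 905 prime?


905 / 5 = 181 (exact division)
905 is NOT prime.

No, 905 is not prime


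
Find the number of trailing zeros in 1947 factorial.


floor(1947/5) = 389
floor(1947/25) = 77
floor(1947/125) = 15
floor(1947/625) = 3
Total = 484

484 trailing zeros


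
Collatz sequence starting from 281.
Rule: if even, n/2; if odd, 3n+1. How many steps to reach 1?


281 → 844 → 422 → 211 → 634 → 317 → 952 → 476 → 238 → 119 → 358 → 179 → 538 → 269 → 808 → 404 → 202 → 101 → 304 → 152 → 76 → 38 → 19 → 58 → 29 → 88 → 44 → 22 → 11 → 34 → 17 → 52 → 26 → 13 → 40 → 20 → 10 → 5 → 16 → 8 → 4 → 2 → 1
Total steps = 42

42 steps


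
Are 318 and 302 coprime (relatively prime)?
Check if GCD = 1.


Euclidean algorithm:
318 = 1 * 302 + 16
302 = 18 * 16 + 14
16 = 1 * 14 + 2
14 = 7 * 2 + 0
GCD(318, 302) = 2

No, not coprime (GCD = 2)


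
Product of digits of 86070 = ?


8 × 6 × 0 × 7 × 0 = 0


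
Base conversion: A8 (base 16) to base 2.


A8 (base 16) = 168 (decimal)
168 (decimal) = 10101000 (base 2)


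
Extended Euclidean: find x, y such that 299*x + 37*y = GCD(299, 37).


Tabular extended Euclidean (each row: r = 299*s + 37*t):
r=299, s=1, t=0
r=37, s=0, t=1
q=8: r=3, s=1, t=-8   [299*(1) + 37*(-8) = 3]
q=12: r=1, s=-12, t=97   [299*(-12) + 37*(97) = 1]
q=3: r=0, s=37, t=-299   [299*(37) + 37*(-299) = 0]
GCD = 1; from the row with r=1: x=-12, y=97
Check: 299*(-12) + 37*(97) = -3588 + 3589 = 1

GCD = 1, x = -12, y = 97


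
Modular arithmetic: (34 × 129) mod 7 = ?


34 × 129 = 4386
4386 mod 7 = 4


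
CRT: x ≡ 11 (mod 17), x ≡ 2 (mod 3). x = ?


M = 17*3 = 51
M1 = M/17 = 3, M2 = M/3 = 17
M1^(-1) mod 17 = 6, M2^(-1) mod 3 = 2
x = 11*3*6 + 2*17*2 = 266
266 mod 51 = 11
Check: 11 mod 17 = 11 ✓, 11 mod 3 = 2 ✓

x ≡ 11 (mod 51)


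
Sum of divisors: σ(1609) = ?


Divisors of 1609: 1, 1609
Sum = 1 + 1609 = 1610

σ(1609) = 1610


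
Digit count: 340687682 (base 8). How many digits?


340687682 in base 8 = 2423475502
Number of digits = 10

10 digits (base 8)


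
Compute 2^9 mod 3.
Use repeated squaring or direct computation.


2^1 mod 3 = 2
2^2 mod 3 = 1
2^3 mod 3 = 2
2^4 mod 3 = 1
2^5 mod 3 = 2
2^6 mod 3 = 1
2^7 mod 3 = 2
2^8 mod 3 = 1
2^9 mod 3 = 2


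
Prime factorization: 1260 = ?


1260 / 2 = 630
630 / 2 = 315
315 / 3 = 105
105 / 3 = 35
35 / 5 = 7
7 / 7 = 1
1260 = 2^2 × 3^2 × 5 × 7


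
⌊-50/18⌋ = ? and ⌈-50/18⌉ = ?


-50/18 = -2.7778
floor = -3
ceil = -2

floor = -3, ceil = -2


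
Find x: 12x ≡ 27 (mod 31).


GCD(12, 31) = 1, unique solution
a^(-1) mod 31 = 13
x = 13 * 27 mod 31 = 10

x ≡ 10 (mod 31)


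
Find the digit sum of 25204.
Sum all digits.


2 + 5 + 2 + 0 + 4 = 13


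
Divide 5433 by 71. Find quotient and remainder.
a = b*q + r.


5433 = 71 * 76 + 37
Check: 5396 + 37 = 5433

q = 76, r = 37


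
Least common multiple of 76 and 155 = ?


GCD(76, 155) = 1
LCM = 76*155/1 = 11780/1 = 11780

LCM = 11780


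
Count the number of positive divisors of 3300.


3300 = 2^2 × 3^1 × 5^2 × 11^1
d(3300) = (2+1) × (1+1) × (2+1) × (1+1) = 36

36 divisors


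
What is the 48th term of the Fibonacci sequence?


Sequence: 1, 1, 2, 3, 5, 8, 13, 21, 34, 55, 89, 144, 233, 377, 610, 987, 1597, 2584, 4181, 6765, 10946, 17711, 28657, 46368, 75025, 121393, 196418, 317811, 514229, 832040, 1346269, 2178309, 3524578, 5702887, 9227465, 14930352, 24157817, 39088169, 63245986, 102334155, 165580141, 267914296, 433494437, 701408733, 1134903170, 1836311903, 2971215073, 4807526976
F(48) = 4807526976


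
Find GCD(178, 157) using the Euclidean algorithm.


178 = 1 * 157 + 21
157 = 7 * 21 + 10
21 = 2 * 10 + 1
10 = 10 * 1 + 0
GCD = 1


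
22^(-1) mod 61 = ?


Use the extended Euclidean algorithm on (61, 22); each row r = 61*s + 22*t:
r=61, s=1, t=0
r=22, s=0, t=1
q=2: r=17, s=1, t=-2   [61*(1) + 22*(-2) = 17]
q=1: r=5, s=-1, t=3   [61*(-1) + 22*(3) = 5]
q=3: r=2, s=4, t=-11   [61*(4) + 22*(-11) = 2]
q=2: r=1, s=-9, t=25   [61*(-9) + 22*(25) = 1]
q=2: r=0, s=22, t=-61   [61*(22) + 22*(-61) = 0]
GCD = 1 with t = 25, so 22*(25) ≡ 1 (mod 61)
Inverse = 25 mod 61 = 25
Check: 22 * 25 = 550 ≡ 1 (mod 61)

22^(-1) ≡ 25 (mod 61)


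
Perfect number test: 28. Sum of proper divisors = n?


Proper divisors of 28: 1, 2, 4, 7, 14
Sum = 1 + 2 + 4 + 7 + 14 = 28

Yes, 28 is perfect (28 = 28)


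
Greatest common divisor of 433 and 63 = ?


433 = 6 * 63 + 55
63 = 1 * 55 + 8
55 = 6 * 8 + 7
8 = 1 * 7 + 1
7 = 7 * 1 + 0
GCD = 1


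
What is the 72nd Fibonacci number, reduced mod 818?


F(k) mod 818 for k=1..72:
1, 1, 2, 3, 5, 8, 13, 21, 34, 55, 89, 144, 233, 377, 610, 169, 779, 130, 91, 221, 312, 533, 27, 560, 587, 329, 98, 427, 525, 134, 659, 793, 634, 609, 425, 216, 641, 39, 680, 719, 581, 482, 245, 727, 154, 63, 217, 280, 497, 777, 456, 415, 53, 468, 521, 171, 692, 45, 737, 782, 701, 665, 548, 395, 125, 520, 645, 347, 174, 521, 695, 398
F(72) mod 818 = 398


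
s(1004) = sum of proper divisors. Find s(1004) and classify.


Proper divisors: 1, 2, 4, 251, 502
Sum = 1 + 2 + 4 + 251 + 502 = 760
760 < 1004 → deficient

s(1004) = 760 (deficient)


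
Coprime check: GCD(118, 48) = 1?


Euclidean algorithm:
118 = 2 * 48 + 22
48 = 2 * 22 + 4
22 = 5 * 4 + 2
4 = 2 * 2 + 0
GCD(118, 48) = 2

No, not coprime (GCD = 2)


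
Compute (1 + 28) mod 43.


1 + 28 = 29
29 mod 43 = 29


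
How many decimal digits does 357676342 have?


357676342 has 9 digits in base 10
floor(log10(357676342)) + 1 = floor(8.5535) + 1 = 9

9 digits (base 10)


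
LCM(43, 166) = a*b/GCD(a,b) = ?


GCD(43, 166) = 1
LCM = 43*166/1 = 7138/1 = 7138

LCM = 7138


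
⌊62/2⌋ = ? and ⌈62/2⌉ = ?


62/2 = 31.0000
floor = 31
ceil = 31

floor = 31, ceil = 31


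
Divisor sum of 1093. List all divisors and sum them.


Divisors of 1093: 1, 1093
Sum = 1 + 1093 = 1094

σ(1093) = 1094


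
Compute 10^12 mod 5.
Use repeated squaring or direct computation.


10^1 mod 5 = 0
10^2 mod 5 = 0
10^3 mod 5 = 0
10^4 mod 5 = 0
10^5 mod 5 = 0
10^6 mod 5 = 0
10^7 mod 5 = 0
10^8 mod 5 = 0
10^9 mod 5 = 0
10^10 mod 5 = 0
10^11 mod 5 = 0
10^12 mod 5 = 0
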